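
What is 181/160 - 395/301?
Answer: -8719/48160 ≈ -0.18104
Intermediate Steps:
181/160 - 395/301 = -8719/48160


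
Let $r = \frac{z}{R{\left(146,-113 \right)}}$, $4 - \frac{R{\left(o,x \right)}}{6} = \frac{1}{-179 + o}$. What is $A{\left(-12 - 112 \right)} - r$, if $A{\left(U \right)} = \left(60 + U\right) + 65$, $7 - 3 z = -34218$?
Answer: $- \frac{375677}{798} \approx -470.77$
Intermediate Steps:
$R{\left(o,x \right)} = 24 - \frac{6}{-179 + o}$
$z = \frac{34225}{3}$ ($z = \frac{7}{3} - -11406 = \frac{7}{3} + 11406 = \frac{34225}{3} \approx 11408.0$)
$A{\left(U \right)} = 125 + U$
$r = \frac{376475}{798}$ ($r = \frac{34225}{3 \frac{6 \left(-717 + 4 \cdot 146\right)}{-179 + 146}} = \frac{34225}{3 \frac{6 \left(-717 + 584\right)}{-33}} = \frac{34225}{3 \cdot 6 \left(- \frac{1}{33}\right) \left(-133\right)} = \frac{34225}{3 \cdot \frac{266}{11}} = \frac{34225}{3} \cdot \frac{11}{266} = \frac{376475}{798} \approx 471.77$)
$A{\left(-12 - 112 \right)} - r = \left(125 - 124\right) - \frac{376475}{798} = 1 - \frac{376475}{798} = - \frac{375677}{798}$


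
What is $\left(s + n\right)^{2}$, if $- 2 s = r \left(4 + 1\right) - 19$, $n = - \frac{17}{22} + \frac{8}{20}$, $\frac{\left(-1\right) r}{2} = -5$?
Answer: $\frac{762129}{3025} \approx 251.94$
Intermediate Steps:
$r = 10$ ($r = \left(-2\right) \left(-5\right) = 10$)
$n = - \frac{41}{110}$ ($n = \left(-17\right) \frac{1}{22} + 8 \cdot \frac{1}{20} = - \frac{17}{22} + \frac{2}{5} = - \frac{41}{110} \approx -0.37273$)
$s = - \frac{31}{2}$ ($s = - \frac{10 \left(4 + 1\right) - 19}{2} = - \frac{10 \cdot 5 - 19}{2} = - \frac{50 - 19}{2} = \left(- \frac{1}{2}\right) 31 = - \frac{31}{2} \approx -15.5$)
$\left(s + n\right)^{2} = \left(- \frac{31}{2} - \frac{41}{110}\right)^{2} = \left(- \frac{873}{55}\right)^{2} = \frac{762129}{3025}$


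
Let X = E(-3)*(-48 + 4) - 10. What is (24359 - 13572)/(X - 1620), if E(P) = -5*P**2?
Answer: 1541/50 ≈ 30.820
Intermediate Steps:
X = 1970 (X = (-5*(-3)**2)*(-48 + 4) - 10 = -5*9*(-44) - 10 = -45*(-44) - 10 = 1980 - 10 = 1970)
(24359 - 13572)/(X - 1620) = (24359 - 13572)/(1970 - 1620) = 10787/350 = 10787*(1/350) = 1541/50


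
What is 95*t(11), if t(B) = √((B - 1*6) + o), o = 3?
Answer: 190*√2 ≈ 268.70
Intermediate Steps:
t(B) = √(-3 + B) (t(B) = √((B - 1*6) + 3) = √((B - 6) + 3) = √((-6 + B) + 3) = √(-3 + B))
95*t(11) = 95*√(-3 + 11) = 95*√8 = 95*(2*√2) = 190*√2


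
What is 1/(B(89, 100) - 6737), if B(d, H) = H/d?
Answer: -89/599493 ≈ -0.00014846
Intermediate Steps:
1/(B(89, 100) - 6737) = 1/(100/89 - 6737) = 1/(-599493/89) = -89/599493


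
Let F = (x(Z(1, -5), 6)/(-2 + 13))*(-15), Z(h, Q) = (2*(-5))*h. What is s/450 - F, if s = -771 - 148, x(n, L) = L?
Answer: 30391/4950 ≈ 6.1396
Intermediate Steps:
Z(h, Q) = -10*h
s = -919
F = -90/11 (F = (6/(-2 + 13))*(-15) = (6/11)*(-15) = -90/11 ≈ -8.1818)
s/450 - F = -919/450 - 1*(-90/11) = -919*1/450 + 90/11 = -919/450 + 90/11 = 30391/4950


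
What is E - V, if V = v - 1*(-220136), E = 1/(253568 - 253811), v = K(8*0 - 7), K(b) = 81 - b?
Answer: -53514433/243 ≈ -2.2022e+5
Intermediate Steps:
v = 88 (v = 81 - (8*0 - 7) = 81 - (0 - 7) = 81 - 1*(-7) = 81 + 7 = 88)
E = -1/243 (E = 1/(-243) = -1/243 ≈ -0.0041152)
V = 220224 (V = 88 - 1*(-220136) = 88 + 220136 = 220224)
E - V = -1/243 - 1*220224 = -1/243 - 220224 = -53514433/243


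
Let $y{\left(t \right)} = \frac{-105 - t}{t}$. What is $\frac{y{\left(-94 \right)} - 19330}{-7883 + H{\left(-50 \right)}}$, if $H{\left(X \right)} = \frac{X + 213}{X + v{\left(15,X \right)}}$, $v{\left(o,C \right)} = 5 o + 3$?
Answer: $\frac{25438126}{10366367} \approx 2.4539$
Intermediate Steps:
$y{\left(t \right)} = \frac{-105 - t}{t}$
$v{\left(o,C \right)} = 3 + 5 o$
$H{\left(X \right)} = \frac{213 + X}{78 + X}$ ($H{\left(X \right)} = \frac{X + 213}{X + \left(3 + 5 \cdot 15\right)} = \frac{213 + X}{X + \left(3 + 75\right)} = \frac{213 + X}{X + 78} = \frac{213 + X}{78 + X}$)
$\frac{y{\left(-94 \right)} - 19330}{-7883 + H{\left(-50 \right)}} = \frac{\frac{-105 - -94}{-94} - 19330}{-7883 + \frac{213 - 50}{78 - 50}} = \frac{- \frac{-105 + 94}{94} - 19330}{-7883 + \frac{1}{28} \cdot 163} = \frac{\left(- \frac{1}{94}\right) \left(-11\right) - 19330}{-7883 + \frac{1}{28} \cdot 163} = \frac{\frac{11}{94} - 19330}{-7883 + \frac{163}{28}} = - \frac{1817009}{94 \left(- \frac{220561}{28}\right)} = \left(- \frac{1817009}{94}\right) \left(- \frac{28}{220561}\right) = \frac{25438126}{10366367}$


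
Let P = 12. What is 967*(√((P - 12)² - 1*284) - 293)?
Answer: -283331 + 1934*I*√71 ≈ -2.8333e+5 + 16296.0*I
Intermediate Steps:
967*(√((P - 12)² - 1*284) - 293) = 967*(√((12 - 12)² - 1*284) - 293) = 967*(√(0² - 284) - 293) = 967*(√(0 - 284) - 293) = 967*(√(-284) - 293) = 967*(2*I*√71 - 293) = 967*(-293 + 2*I*√71) = -283331 + 1934*I*√71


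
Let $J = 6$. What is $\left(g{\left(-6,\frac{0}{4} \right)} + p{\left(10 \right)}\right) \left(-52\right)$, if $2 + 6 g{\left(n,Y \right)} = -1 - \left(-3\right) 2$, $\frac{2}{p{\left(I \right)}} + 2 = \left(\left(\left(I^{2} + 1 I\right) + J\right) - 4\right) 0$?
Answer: $26$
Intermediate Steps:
$p{\left(I \right)} = -1$ ($p{\left(I \right)} = \frac{2}{-2 + \left(\left(\left(I^{2} + 1 I\right) + 6\right) - 4\right) 0} = \frac{2}{-2 + \left(\left(\left(I^{2} + I\right) + 6\right) - 4\right) 0} = \frac{2}{-2 + \left(\left(\left(I + I^{2}\right) + 6\right) - 4\right) 0} = \frac{2}{-2 + \left(\left(6 + I + I^{2}\right) - 4\right) 0} = \frac{2}{-2 + \left(2 + I + I^{2}\right) 0} = \frac{2}{-2 + 0} = \frac{2}{-2} = 2 \left(- \frac{1}{2}\right) = -1$)
$g{\left(n,Y \right)} = \frac{1}{2}$ ($g{\left(n,Y \right)} = - \frac{1}{3} + \frac{-1 - \left(-3\right) 2}{6} = - \frac{1}{3} + \frac{-1 - -6}{6} = - \frac{1}{3} + \frac{-1 + 6}{6} = - \frac{1}{3} + \frac{1}{6} \cdot 5 = - \frac{1}{3} + \frac{5}{6} = \frac{1}{2}$)
$\left(g{\left(-6,\frac{0}{4} \right)} + p{\left(10 \right)}\right) \left(-52\right) = \left(\frac{1}{2} - 1\right) \left(-52\right) = \left(- \frac{1}{2}\right) \left(-52\right) = 26$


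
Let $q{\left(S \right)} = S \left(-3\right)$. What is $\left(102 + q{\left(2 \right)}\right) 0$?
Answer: $0$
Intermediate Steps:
$q{\left(S \right)} = - 3 S$
$\left(102 + q{\left(2 \right)}\right) 0 = \left(102 - 6\right) 0 = 96 \cdot 0 = 0$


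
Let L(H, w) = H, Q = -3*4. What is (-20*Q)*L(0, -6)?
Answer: 0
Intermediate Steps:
Q = -12
(-20*Q)*L(0, -6) = -20*(-12)*0 = 240*0 = 0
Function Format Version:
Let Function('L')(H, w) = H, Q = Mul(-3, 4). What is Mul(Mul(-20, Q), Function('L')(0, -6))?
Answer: 0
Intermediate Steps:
Q = -12
Mul(Mul(-20, Q), Function('L')(0, -6)) = Mul(Mul(-20, -12), 0) = Mul(240, 0) = 0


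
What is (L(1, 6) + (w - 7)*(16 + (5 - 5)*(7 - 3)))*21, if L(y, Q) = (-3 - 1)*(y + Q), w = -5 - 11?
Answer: -8316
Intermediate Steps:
w = -16
L(y, Q) = -4*Q - 4*y (L(y, Q) = -4*(Q + y) = -4*Q - 4*y)
(L(1, 6) + (w - 7)*(16 + (5 - 5)*(7 - 3)))*21 = ((-4*6 - 4*1) + (-16 - 7)*(16 + (5 - 5)*(7 - 3)))*21 = ((-24 - 4) - 23*(16 + 0*4))*21 = (-28 - 23*(16 + 0))*21 = (-28 - 23*16)*21 = (-28 - 368)*21 = -396*21 = -8316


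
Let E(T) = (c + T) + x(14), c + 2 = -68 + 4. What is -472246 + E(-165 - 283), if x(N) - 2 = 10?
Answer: -472748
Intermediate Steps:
c = -66 (c = -2 + (-68 + 4) = -2 - 64 = -66)
x(N) = 12 (x(N) = 2 + 10 = 12)
E(T) = -54 + T (E(T) = (-66 + T) + 12 = -54 + T)
-472246 + E(-165 - 283) = -472246 + (-54 + (-165 - 283)) = -472246 + (-54 - 448) = -472246 - 502 = -472748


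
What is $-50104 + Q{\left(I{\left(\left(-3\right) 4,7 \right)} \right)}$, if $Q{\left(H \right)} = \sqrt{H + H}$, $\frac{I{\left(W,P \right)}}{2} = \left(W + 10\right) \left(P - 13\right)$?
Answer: $-50104 + 4 \sqrt{3} \approx -50097.0$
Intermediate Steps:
$I{\left(W,P \right)} = 2 \left(-13 + P\right) \left(10 + W\right)$ ($I{\left(W,P \right)} = 2 \left(W + 10\right) \left(P - 13\right) = 2 \left(10 + W\right) \left(-13 + P\right) = 2 \left(-13 + P\right) \left(10 + W\right)$)
$Q{\left(H \right)} = \sqrt{2} \sqrt{H}$ ($Q{\left(H \right)} = \sqrt{2 H} = \sqrt{2} \sqrt{H}$)
$-50104 + Q{\left(I{\left(\left(-3\right) 4,7 \right)} \right)} = -50104 + \sqrt{2} \sqrt{-260 - 26 \left(\left(-3\right) 4\right) + 20 \cdot 7 + 2 \cdot 7 \left(\left(-3\right) 4\right)} = -50104 + \sqrt{2} \sqrt{-260 - -312 + 140 + 2 \cdot 7 \left(-12\right)} = -50104 + \sqrt{2} \sqrt{-260 + 312 + 140 - 168} = -50104 + \sqrt{2} \sqrt{24} = -50104 + \sqrt{2} \cdot 2 \sqrt{6} = -50104 + 4 \sqrt{3}$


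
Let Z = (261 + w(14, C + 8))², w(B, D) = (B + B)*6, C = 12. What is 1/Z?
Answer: 1/184041 ≈ 5.4336e-6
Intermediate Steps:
w(B, D) = 12*B (w(B, D) = (2*B)*6 = 12*B)
Z = 184041 (Z = (261 + 12*14)² = (261 + 168)² = 429² = 184041)
1/Z = 1/184041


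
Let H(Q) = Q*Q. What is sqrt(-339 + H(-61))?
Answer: sqrt(3382) ≈ 58.155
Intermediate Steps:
H(Q) = Q**2
sqrt(-339 + H(-61)) = sqrt(-339 + (-61)**2) = sqrt(-339 + 3721) = sqrt(3382)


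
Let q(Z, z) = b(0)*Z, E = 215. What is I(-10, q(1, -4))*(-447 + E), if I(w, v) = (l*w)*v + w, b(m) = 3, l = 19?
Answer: 134560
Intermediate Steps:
q(Z, z) = 3*Z
I(w, v) = w + 19*v*w (I(w, v) = (19*w)*v + w = 19*v*w + w = w + 19*v*w)
I(-10, q(1, -4))*(-447 + E) = (-10*(1 + 19*(3*1)))*(-447 + 215) = -10*(1 + 19*3)*(-232) = -10*(1 + 57)*(-232) = -10*58*(-232) = -580*(-232) = 134560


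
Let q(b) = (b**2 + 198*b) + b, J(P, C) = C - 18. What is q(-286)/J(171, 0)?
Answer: -4147/3 ≈ -1382.3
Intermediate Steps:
J(P, C) = -18 + C
q(b) = b**2 + 199*b
q(-286)/J(171, 0) = (-286*(199 - 286))/(-18 + 0) = -286*(-87)/(-18) = 24882*(-1/18) = -4147/3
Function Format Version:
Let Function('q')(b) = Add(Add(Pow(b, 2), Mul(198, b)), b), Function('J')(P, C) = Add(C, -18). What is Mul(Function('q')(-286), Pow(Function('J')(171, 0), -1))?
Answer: Rational(-4147, 3) ≈ -1382.3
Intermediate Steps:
Function('J')(P, C) = Add(-18, C)
Function('q')(b) = Add(Pow(b, 2), Mul(199, b))
Mul(Function('q')(-286), Pow(Function('J')(171, 0), -1)) = Mul(Mul(-286, Add(199, -286)), Pow(Add(-18, 0), -1)) = Mul(Mul(-286, -87), Pow(-18, -1)) = Mul(24882, Rational(-1, 18)) = Rational(-4147, 3)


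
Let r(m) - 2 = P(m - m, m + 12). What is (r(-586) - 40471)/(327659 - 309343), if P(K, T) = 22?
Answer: -40447/18316 ≈ -2.2083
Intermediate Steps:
r(m) = 24 (r(m) = 2 + 22 = 24)
(r(-586) - 40471)/(327659 - 309343) = (24 - 40471)/(327659 - 309343) = -40447/18316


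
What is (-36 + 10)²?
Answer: 676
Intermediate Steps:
(-36 + 10)² = (-26)² = 676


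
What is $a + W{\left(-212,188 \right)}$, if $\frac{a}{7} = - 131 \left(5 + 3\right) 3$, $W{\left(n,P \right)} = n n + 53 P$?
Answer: $32900$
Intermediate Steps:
$W{\left(n,P \right)} = n^{2} + 53 P$
$a = -22008$ ($a = 7 \left(- 131 \left(5 + 3\right) 3\right) = 7 \left(- 131 \cdot 8 \cdot 3\right) = 7 \left(\left(-131\right) 24\right) = 7 \left(-3144\right) = -22008$)
$a + W{\left(-212,188 \right)} = -22008 + \left(\left(-212\right)^{2} + 53 \cdot 188\right) = -22008 + \left(44944 + 9964\right) = -22008 + 54908 = 32900$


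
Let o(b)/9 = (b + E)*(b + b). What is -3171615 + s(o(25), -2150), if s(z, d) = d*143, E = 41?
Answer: -3479065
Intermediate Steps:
o(b) = 18*b*(41 + b) (o(b) = 9*((b + 41)*(b + b)) = 9*((41 + b)*(2*b)) = 9*(2*b*(41 + b)) = 18*b*(41 + b))
s(z, d) = 143*d
-3171615 + s(o(25), -2150) = -3171615 + 143*(-2150) = -3171615 - 307450 = -3479065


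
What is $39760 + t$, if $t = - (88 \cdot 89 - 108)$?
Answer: $32036$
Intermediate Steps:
$t = -7724$ ($t = - (7832 - 108) = \left(-1\right) 7724 = -7724$)
$39760 + t = 39760 - 7724 = 32036$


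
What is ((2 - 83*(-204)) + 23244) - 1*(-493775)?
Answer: 533953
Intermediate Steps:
((2 - 83*(-204)) + 23244) - 1*(-493775) = ((2 + 16932) + 23244) + 493775 = (16934 + 23244) + 493775 = 40178 + 493775 = 533953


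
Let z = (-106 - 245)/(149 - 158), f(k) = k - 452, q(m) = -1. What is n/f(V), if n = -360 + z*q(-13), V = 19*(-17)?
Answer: 399/775 ≈ 0.51484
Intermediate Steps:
V = -323
f(k) = -452 + k
z = 39 (z = -351/(-9) = -351*(-⅑) = 39)
n = -399 (n = -360 + 39*(-1) = -360 - 39 = -399)
n/f(V) = -399/(-452 - 323) = -399/(-775) = -399*(-1/775) = 399/775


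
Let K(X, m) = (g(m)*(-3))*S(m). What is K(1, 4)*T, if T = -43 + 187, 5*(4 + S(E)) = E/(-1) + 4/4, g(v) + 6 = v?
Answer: -19872/5 ≈ -3974.4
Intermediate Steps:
g(v) = -6 + v
S(E) = -19/5 - E/5 (S(E) = -4 + (E/(-1) + 4/4)/5 = -4 + (E*(-1) + 4*(1/4))/5 = -4 + (-E + 1)/5 = -4 + (1 - E)/5 = -4 + (1/5 - E/5) = -19/5 - E/5)
K(X, m) = (18 - 3*m)*(-19/5 - m/5) (K(X, m) = ((-6 + m)*(-3))*(-19/5 - m/5) = (18 - 3*m)*(-19/5 - m/5))
T = 144
K(1, 4)*T = (3*(-6 + 4)*(19 + 4)/5)*144 = ((3/5)*(-2)*23)*144 = -138/5*144 = -19872/5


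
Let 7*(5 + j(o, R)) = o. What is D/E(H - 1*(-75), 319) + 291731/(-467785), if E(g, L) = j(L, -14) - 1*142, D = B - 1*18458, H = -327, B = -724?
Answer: 6260423408/33212735 ≈ 188.49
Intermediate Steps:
j(o, R) = -5 + o/7
D = -19182 (D = -724 - 1*18458 = -724 - 18458 = -19182)
E(g, L) = -147 + L/7 (E(g, L) = (-5 + L/7) - 1*142 = (-5 + L/7) - 142 = -147 + L/7)
D/E(H - 1*(-75), 319) + 291731/(-467785) = -19182/(-147 + (⅐)*319) + 291731/(-467785) = -19182/(-147 + 319/7) + 291731*(-1/467785) = -19182/(-710/7) - 291731/467785 = -19182*(-7/710) - 291731/467785 = 67137/355 - 291731/467785 = 6260423408/33212735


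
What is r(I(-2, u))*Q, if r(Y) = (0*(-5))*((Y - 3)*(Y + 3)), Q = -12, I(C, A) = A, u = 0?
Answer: 0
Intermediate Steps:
r(Y) = 0 (r(Y) = 0*((-3 + Y)*(3 + Y)) = 0)
r(I(-2, u))*Q = 0*(-12) = 0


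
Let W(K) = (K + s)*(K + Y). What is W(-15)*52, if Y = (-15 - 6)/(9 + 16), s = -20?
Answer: 144144/5 ≈ 28829.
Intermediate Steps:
Y = -21/25 ≈ -0.84000
W(K) = (-20 + K)*(-21/25 + K) (W(K) = (K - 20)*(K - 21/25) = (-20 + K)*(-21/25 + K))
W(-15)*52 = (84/5 + (-15)² - 521/25*(-15))*52 = (84/5 + 225 + 1563/5)*52 = (2772/5)*52 = 144144/5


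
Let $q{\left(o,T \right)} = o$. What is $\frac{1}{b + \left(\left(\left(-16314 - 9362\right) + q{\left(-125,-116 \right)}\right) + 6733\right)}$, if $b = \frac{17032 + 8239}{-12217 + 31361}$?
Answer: $- \frac{19144}{365012521} \approx -5.2447 \cdot 10^{-5}$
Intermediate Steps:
$b = \frac{25271}{19144} \approx 1.32$
$\frac{1}{b + \left(\left(\left(-16314 - 9362\right) + q{\left(-125,-116 \right)}\right) + 6733\right)} = \frac{1}{\frac{25271}{19144} + \left(\left(\left(-16314 - 9362\right) - 125\right) + 6733\right)} = \frac{1}{\frac{25271}{19144} + \left(\left(-25676 - 125\right) + 6733\right)} = \frac{1}{\frac{25271}{19144} + \left(-25801 + 6733\right)} = \frac{1}{\frac{25271}{19144} - 19068} = \frac{1}{- \frac{365012521}{19144}} = - \frac{19144}{365012521}$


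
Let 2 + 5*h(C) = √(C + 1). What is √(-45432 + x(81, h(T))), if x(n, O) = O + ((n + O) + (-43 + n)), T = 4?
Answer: √(-1132845 + 10*√5)/5 ≈ 212.87*I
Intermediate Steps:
h(C) = -⅖ + √(1 + C)/5 (h(C) = -⅖ + √(C + 1)/5 = -⅖ + √(1 + C)/5)
x(n, O) = -43 + 2*O + 2*n (x(n, O) = O + ((O + n) + (-43 + n)) = O + (-43 + O + 2*n) = -43 + 2*O + 2*n)
√(-45432 + x(81, h(T))) = √(-45432 + (-43 + 2*(-⅖ + √(1 + 4)/5) + 2*81)) = √(-45432 + (-43 + 2*(-⅖ + √5/5) + 162)) = √(-45432 + (-43 + (-⅘ + 2*√5/5) + 162)) = √(-45432 + (591/5 + 2*√5/5)) = √(-226569/5 + 2*√5/5)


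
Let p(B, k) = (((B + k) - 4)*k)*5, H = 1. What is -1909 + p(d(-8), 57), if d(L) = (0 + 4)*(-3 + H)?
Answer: 10916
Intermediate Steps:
d(L) = -8 (d(L) = (0 + 4)*(-3 + 1) = 4*(-2) = -8)
p(B, k) = 5*k*(-4 + B + k) (p(B, k) = ((-4 + B + k)*k)*5 = (k*(-4 + B + k))*5 = 5*k*(-4 + B + k))
-1909 + p(d(-8), 57) = -1909 + 5*57*(-4 - 8 + 57) = -1909 + 5*57*45 = -1909 + 12825 = 10916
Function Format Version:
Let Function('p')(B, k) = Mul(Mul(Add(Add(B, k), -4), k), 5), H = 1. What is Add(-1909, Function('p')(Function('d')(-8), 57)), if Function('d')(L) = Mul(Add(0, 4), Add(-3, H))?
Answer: 10916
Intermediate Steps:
Function('d')(L) = -8 (Function('d')(L) = Mul(Add(0, 4), Add(-3, 1)) = Mul(4, -2) = -8)
Function('p')(B, k) = Mul(5, k, Add(-4, B, k)) (Function('p')(B, k) = Mul(Mul(Add(-4, B, k), k), 5) = Mul(Mul(k, Add(-4, B, k)), 5) = Mul(5, k, Add(-4, B, k)))
Add(-1909, Function('p')(Function('d')(-8), 57)) = Add(-1909, Mul(5, 57, Add(-4, -8, 57))) = Add(-1909, Mul(5, 57, 45)) = Add(-1909, 12825) = 10916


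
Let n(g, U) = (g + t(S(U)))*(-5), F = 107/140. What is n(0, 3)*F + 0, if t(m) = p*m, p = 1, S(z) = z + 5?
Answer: -214/7 ≈ -30.571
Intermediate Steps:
S(z) = 5 + z
F = 107/140 (F = 107*(1/140) = 107/140 ≈ 0.76429)
t(m) = m (t(m) = 1*m = m)
n(g, U) = -25 - 5*U - 5*g (n(g, U) = (g + (5 + U))*(-5) = (5 + U + g)*(-5) = -25 - 5*U - 5*g)
n(0, 3)*F + 0 = (-25 - 5*3 - 5*0)*(107/140) + 0 = (-25 - 15 + 0)*(107/140) + 0 = -40*107/140 + 0 = -214/7 + 0 = -214/7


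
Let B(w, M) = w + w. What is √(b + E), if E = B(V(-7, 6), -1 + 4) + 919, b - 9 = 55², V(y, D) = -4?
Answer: √3945 ≈ 62.809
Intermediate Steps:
B(w, M) = 2*w
b = 3034 (b = 9 + 55² = 9 + 3025 = 3034)
E = 911 (E = 2*(-4) + 919 = -8 + 919 = 911)
√(b + E) = √(3034 + 911) = √3945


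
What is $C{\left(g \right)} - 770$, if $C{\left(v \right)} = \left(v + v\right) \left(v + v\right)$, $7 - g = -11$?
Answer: $526$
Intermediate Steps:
$g = 18$ ($g = 7 - -11 = 7 + 11 = 18$)
$C{\left(v \right)} = 4 v^{2}$ ($C{\left(v \right)} = 2 v 2 v = 4 v^{2}$)
$C{\left(g \right)} - 770 = 4 \cdot 18^{2} - 770 = 4 \cdot 324 - 770 = 1296 - 770 = 526$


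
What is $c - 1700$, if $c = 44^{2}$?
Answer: $236$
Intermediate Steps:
$c = 1936$
$c - 1700 = 1936 - 1700 = 236$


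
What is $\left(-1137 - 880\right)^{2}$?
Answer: $4068289$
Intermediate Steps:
$\left(-1137 - 880\right)^{2} = \left(-2017\right)^{2} = 4068289$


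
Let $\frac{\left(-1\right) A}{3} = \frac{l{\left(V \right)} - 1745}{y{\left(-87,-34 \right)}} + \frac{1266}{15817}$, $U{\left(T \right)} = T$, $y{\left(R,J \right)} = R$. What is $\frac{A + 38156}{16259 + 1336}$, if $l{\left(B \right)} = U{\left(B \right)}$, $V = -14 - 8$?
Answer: $\frac{1027872431}{474747255} \approx 2.1651$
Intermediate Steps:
$V = -22$
$l{\left(B \right)} = B$
$A = - \frac{28058781}{458693}$ ($A = - 3 \left(\frac{-22 - 1745}{-87} + \frac{1266}{15817}\right) = - 3 \left(\left(-22 - 1745\right) \left(- \frac{1}{87}\right) + 1266 \cdot \frac{1}{15817}\right) = - 3 \left(\left(-1767\right) \left(- \frac{1}{87}\right) + \frac{1266}{15817}\right) = - 3 \left(\frac{589}{29} + \frac{1266}{15817}\right) = \left(-3\right) \frac{9352927}{458693} = - \frac{28058781}{458693} \approx -61.171$)
$\frac{A + 38156}{16259 + 1336} = \frac{- \frac{28058781}{458693} + 38156}{16259 + 1336} = \frac{17473831327}{458693 \cdot 17595} = \frac{17473831327}{458693} \cdot \frac{1}{17595} = \frac{1027872431}{474747255}$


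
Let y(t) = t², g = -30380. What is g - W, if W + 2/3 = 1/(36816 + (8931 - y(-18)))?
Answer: -1379920459/45423 ≈ -30379.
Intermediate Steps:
W = -30281/45423 (W = -⅔ + 1/(36816 + (8931 - 1*(-18)²)) = -⅔ + 1/(36816 + (8931 - 1*324)) = -⅔ + 1/(36816 + (8931 - 324)) = -⅔ + 1/(36816 + 8607) = -⅔ + 1/45423 = -30281/45423 ≈ -0.66665)
g - W = -30380 - 1*(-30281/45423) = -30380 + 30281/45423 = -1379920459/45423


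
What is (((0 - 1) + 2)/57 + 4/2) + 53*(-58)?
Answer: -175103/57 ≈ -3072.0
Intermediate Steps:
(((0 - 1) + 2)/57 + 4/2) + 53*(-58) = ((-1 + 2)*(1/57) + 4*(½)) - 3074 = (1*(1/57) + 2) - 3074 = (1/57 + 2) - 3074 = 115/57 - 3074 = -175103/57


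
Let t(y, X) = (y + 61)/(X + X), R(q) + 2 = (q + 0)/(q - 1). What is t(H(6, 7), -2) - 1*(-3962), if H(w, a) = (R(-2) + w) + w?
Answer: 47329/12 ≈ 3944.1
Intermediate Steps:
R(q) = -2 + q/(-1 + q) (R(q) = -2 + (q + 0)/(q - 1) = -2 + q/(-1 + q))
H(w, a) = -4/3 + 2*w (H(w, a) = ((2 - 1*(-2))/(-1 - 2) + w) + w = ((2 + 2)/(-3) + w) + w = (-1/3*4 + w) + w = (-4/3 + w) + w = -4/3 + 2*w)
t(y, X) = (61 + y)/(2*X) (t(y, X) = (61 + y)/((2*X)) = (61 + y)*(1/(2*X)) = (61 + y)/(2*X))
t(H(6, 7), -2) - 1*(-3962) = (1/2)*(61 + (-4/3 + 2*6))/(-2) - 1*(-3962) = (1/2)*(-1/2)*(61 + (-4/3 + 12)) + 3962 = (1/2)*(-1/2)*(61 + 32/3) + 3962 = (1/2)*(-1/2)*(215/3) + 3962 = -215/12 + 3962 = 47329/12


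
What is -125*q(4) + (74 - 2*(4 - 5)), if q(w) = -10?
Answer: 1326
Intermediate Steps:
-125*q(4) + (74 - 2*(4 - 5)) = -125*(-10) + (74 - 2*(4 - 5)) = 1250 + (74 - 2*(-1)) = 1250 + (74 + 2) = 1250 + 76 = 1326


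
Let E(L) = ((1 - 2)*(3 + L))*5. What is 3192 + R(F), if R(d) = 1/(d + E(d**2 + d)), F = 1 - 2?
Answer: 51071/16 ≈ 3191.9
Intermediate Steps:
F = -1
E(L) = -15 - 5*L (E(L) = -(3 + L)*5 = (-3 - L)*5 = -15 - 5*L)
R(d) = 1/(-15 - 5*d**2 - 4*d) (R(d) = 1/(d + (-15 - 5*(d**2 + d))) = 1/(d + (-15 - 5*(d + d**2))) = 1/(d + (-15 + (-5*d - 5*d**2))) = 1/(d + (-15 - 5*d - 5*d**2)) = 1/(-15 - 5*d**2 - 4*d))
3192 + R(F) = 3192 - 1/(15 - 1*(-1) + 5*(-1)*(1 - 1)) = 3192 - 1/(15 + 1 + 5*(-1)*0) = 3192 - 1/(15 + 1 + 0) = 3192 - 1/16 = 51071/16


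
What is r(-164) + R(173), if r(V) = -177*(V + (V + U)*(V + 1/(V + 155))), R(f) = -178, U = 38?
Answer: -3631156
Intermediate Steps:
r(V) = -177*V - 177*(38 + V)*(V + 1/(155 + V)) (r(V) = -177*(V + (V + 38)*(V + 1/(V + 155))) = -177*(V + (38 + V)*(V + 1/(155 + V))) = -177*V - 177*(38 + V)*(V + 1/(155 + V)))
r(-164) + R(173) = 177*(-38 - 1*(-164)³ - 6046*(-164) - 194*(-164)²)/(155 - 164) - 178 = 177*(-38 - 1*(-4410944) + 991544 - 194*26896)/(-9) - 178 = 177*(-⅑)*(-38 + 4410944 + 991544 - 5217824) - 178 = 177*(-⅑)*184626 - 178 = -3630978 - 178 = -3631156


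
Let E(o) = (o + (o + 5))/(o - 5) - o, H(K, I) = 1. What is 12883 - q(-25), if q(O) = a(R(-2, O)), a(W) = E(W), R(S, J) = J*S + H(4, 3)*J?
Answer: 51621/4 ≈ 12905.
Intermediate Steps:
E(o) = -o + (5 + 2*o)/(-5 + o) (E(o) = (o + (5 + o))/(-5 + o) - o = (5 + 2*o)/(-5 + o) - o = -o + (5 + 2*o)/(-5 + o))
R(S, J) = J + J*S (R(S, J) = J*S + 1*J = J*S + J = J + J*S)
a(W) = (5 - W² + 7*W)/(-5 + W)
q(O) = (5 - O² - 7*O)/(-5 - O) (q(O) = (5 - (O*(1 - 2))² + 7*(O*(1 - 2)))/(-5 + O*(1 - 2)) = (5 - (O*(-1))² + 7*(O*(-1)))/(-5 + O*(-1)) = (5 - (-O)² + 7*(-O))/(-5 - O) = (5 - O² - 7*O)/(-5 - O))
12883 - q(-25) = 12883 - (-5 + (-25)² + 7*(-25))/(5 - 25) = 12883 - (-5 + 625 - 175)/(-20) = 12883 - (-1)*445/20 = 12883 - 1*(-89/4) = 12883 + 89/4 = 51621/4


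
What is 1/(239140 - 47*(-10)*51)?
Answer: 1/263110 ≈ 3.8007e-6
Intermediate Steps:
1/(239140 - 47*(-10)*51) = 1/(239140 + 470*51) = 1/(239140 + 23970) = 1/263110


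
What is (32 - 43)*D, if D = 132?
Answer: -1452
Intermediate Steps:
(32 - 43)*D = (32 - 43)*132 = -11*132 = -1452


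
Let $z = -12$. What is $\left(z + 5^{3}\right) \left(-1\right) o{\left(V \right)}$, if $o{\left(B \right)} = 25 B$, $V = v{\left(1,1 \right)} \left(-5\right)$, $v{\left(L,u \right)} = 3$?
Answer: $42375$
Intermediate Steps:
$V = -15$ ($V = 3 \left(-5\right) = -15$)
$\left(z + 5^{3}\right) \left(-1\right) o{\left(V \right)} = \left(-12 + 5^{3}\right) \left(-1\right) 25 \left(-15\right) = \left(-12 + 125\right) \left(-1\right) \left(-375\right) = 113 \left(-1\right) \left(-375\right) = \left(-113\right) \left(-375\right) = 42375$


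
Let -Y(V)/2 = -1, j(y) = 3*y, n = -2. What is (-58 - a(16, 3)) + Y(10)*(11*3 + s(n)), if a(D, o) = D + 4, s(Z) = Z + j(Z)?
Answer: -28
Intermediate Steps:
s(Z) = 4*Z (s(Z) = Z + 3*Z = 4*Z)
a(D, o) = 4 + D
Y(V) = 2 (Y(V) = -2*(-1) = 2)
(-58 - a(16, 3)) + Y(10)*(11*3 + s(n)) = (-58 - (4 + 16)) + 2*(11*3 + 4*(-2)) = (-58 - 1*20) + 2*(33 - 8) = (-58 - 20) + 2*25 = -78 + 50 = -28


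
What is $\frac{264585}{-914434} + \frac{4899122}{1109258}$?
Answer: $\frac{2093215349509}{507171614986} \approx 4.1272$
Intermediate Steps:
$\frac{264585}{-914434} + \frac{4899122}{1109258} = 264585 \left(- \frac{1}{914434}\right) + 4899122 \cdot \frac{1}{1109258} = - \frac{264585}{914434} + \frac{2449561}{554629} = \frac{2093215349509}{507171614986}$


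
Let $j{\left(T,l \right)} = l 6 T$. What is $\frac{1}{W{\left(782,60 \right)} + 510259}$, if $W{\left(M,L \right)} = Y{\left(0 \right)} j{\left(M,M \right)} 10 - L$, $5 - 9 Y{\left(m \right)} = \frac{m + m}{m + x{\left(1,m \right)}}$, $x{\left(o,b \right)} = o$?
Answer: $\frac{3}{62682997} \approx 4.786 \cdot 10^{-8}$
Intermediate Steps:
$j{\left(T,l \right)} = 6 T l$ ($j{\left(T,l \right)} = 6 l T = 6 T l$)
$Y{\left(m \right)} = \frac{5}{9} - \frac{2 m}{9 \left(1 + m\right)}$ ($Y{\left(m \right)} = \frac{5}{9} - \frac{\left(m + m\right) \frac{1}{m + 1}}{9} = \frac{5}{9} - \frac{2 m \frac{1}{1 + m}}{9} = \frac{5}{9} - \frac{2 m}{9 \left(1 + m\right)}$)
$W{\left(M,L \right)} = - L + \frac{100 M^{2}}{3}$ ($W{\left(M,L \right)} = \frac{5 + 3 \cdot 0}{9 \left(1 + 0\right)} 6 M M 10 - L = \frac{5 + 0}{9 \cdot 1} \cdot 6 M^{2} \cdot 10 - L = \frac{1}{9} \cdot 1 \cdot 5 \cdot 6 M^{2} \cdot 10 - L = \frac{5 \cdot 6 M^{2}}{9} \cdot 10 - L = \frac{10 M^{2}}{3} \cdot 10 - L = \frac{100 M^{2}}{3} - L = - L + \frac{100 M^{2}}{3}$)
$\frac{1}{W{\left(782,60 \right)} + 510259} = \frac{1}{\left(\left(-1\right) 60 + \frac{100 \cdot 782^{2}}{3}\right) + 510259} = \frac{1}{\left(-60 + \frac{100}{3} \cdot 611524\right) + 510259} = \frac{1}{\left(-60 + \frac{61152400}{3}\right) + 510259} = \frac{1}{\frac{61152220}{3} + 510259} = \frac{1}{\frac{62682997}{3}} = \frac{3}{62682997}$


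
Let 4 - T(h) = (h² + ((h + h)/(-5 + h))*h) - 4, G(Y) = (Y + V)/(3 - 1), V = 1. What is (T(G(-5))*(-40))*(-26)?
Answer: 37440/7 ≈ 5348.6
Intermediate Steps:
G(Y) = ½ + Y/2 (G(Y) = (Y + 1)/(3 - 1) = (1 + Y)/2 = (1 + Y)*(½) = ½ + Y/2)
T(h) = 8 - h² - 2*h²/(-5 + h) (T(h) = 4 - ((h² + ((h + h)/(-5 + h))*h) - 4) = 4 - ((h² + ((2*h)/(-5 + h))*h) - 4) = 4 - ((h² + (2*h/(-5 + h))*h) - 4) = 4 - ((h² + 2*h²/(-5 + h)) - 4) = 4 - (-4 + h² + 2*h²/(-5 + h)) = 4 + (4 - h² - 2*h²/(-5 + h)) = 8 - h² - 2*h²/(-5 + h))
(T(G(-5))*(-40))*(-26) = (((-40 - (½ + (½)*(-5))³ + 3*(½ + (½)*(-5))² + 8*(½ + (½)*(-5)))/(-5 + (½ + (½)*(-5))))*(-40))*(-26) = (((-40 - (½ - 5/2)³ + 3*(½ - 5/2)² + 8*(½ - 5/2))/(-5 + (½ - 5/2)))*(-40))*(-26) = (((-40 - 1*(-2)³ + 3*(-2)² + 8*(-2))/(-5 - 2))*(-40))*(-26) = (((-40 - 1*(-8) + 3*4 - 16)/(-7))*(-40))*(-26) = (-(-40 + 8 + 12 - 16)/7*(-40))*(-26) = (-⅐*(-36)*(-40))*(-26) = ((36/7)*(-40))*(-26) = -1440/7*(-26) = 37440/7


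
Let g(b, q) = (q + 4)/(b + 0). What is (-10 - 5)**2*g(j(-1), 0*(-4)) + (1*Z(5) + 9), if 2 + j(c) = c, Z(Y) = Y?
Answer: -286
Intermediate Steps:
j(c) = -2 + c
g(b, q) = (4 + q)/b
(-10 - 5)**2*g(j(-1), 0*(-4)) + (1*Z(5) + 9) = (-10 - 5)**2*((4 + 0*(-4))/(-2 - 1)) + (1*5 + 9) = (-15)**2*((4 + 0)/(-3)) + (5 + 9) = 225*(-1/3*4) + 14 = 225*(-4/3) + 14 = -300 + 14 = -286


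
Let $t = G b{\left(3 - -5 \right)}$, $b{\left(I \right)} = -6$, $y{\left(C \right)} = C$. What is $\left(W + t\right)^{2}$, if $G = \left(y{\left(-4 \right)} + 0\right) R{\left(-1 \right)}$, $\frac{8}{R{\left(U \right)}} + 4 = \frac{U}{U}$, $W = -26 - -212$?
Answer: $14884$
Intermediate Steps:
$W = 186$ ($W = -26 + 212 = 186$)
$R{\left(U \right)} = - \frac{8}{3}$ ($R{\left(U \right)} = \frac{8}{-4 + \frac{U}{U}} = \frac{8}{-4 + 1} = \frac{8}{-3} = 8 \left(- \frac{1}{3}\right) = - \frac{8}{3}$)
$G = \frac{32}{3}$ ($G = \left(-4 + 0\right) \left(- \frac{8}{3}\right) = \left(-4\right) \left(- \frac{8}{3}\right) = \frac{32}{3} \approx 10.667$)
$t = -64$ ($t = \frac{32}{3} \left(-6\right) = -64$)
$\left(W + t\right)^{2} = \left(186 - 64\right)^{2} = 122^{2} = 14884$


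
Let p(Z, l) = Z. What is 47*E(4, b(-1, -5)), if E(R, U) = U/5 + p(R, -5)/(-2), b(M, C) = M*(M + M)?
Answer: -376/5 ≈ -75.200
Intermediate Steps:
b(M, C) = 2*M**2 (b(M, C) = M*(2*M) = 2*M**2)
E(R, U) = -R/2 + U/5 (E(R, U) = U/5 + R/(-2) = U*(1/5) + R*(-1/2) = U/5 - R/2 = -R/2 + U/5)
47*E(4, b(-1, -5)) = 47*(-1/2*4 + (2*(-1)**2)/5) = 47*(-2 + (2*1)/5) = 47*(-2 + (1/5)*2) = 47*(-2 + 2/5) = 47*(-8/5) = -376/5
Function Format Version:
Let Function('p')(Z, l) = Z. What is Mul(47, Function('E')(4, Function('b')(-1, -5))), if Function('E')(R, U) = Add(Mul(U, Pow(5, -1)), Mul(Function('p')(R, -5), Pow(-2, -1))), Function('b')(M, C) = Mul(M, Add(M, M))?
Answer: Rational(-376, 5) ≈ -75.200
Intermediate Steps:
Function('b')(M, C) = Mul(2, Pow(M, 2)) (Function('b')(M, C) = Mul(M, Mul(2, M)) = Mul(2, Pow(M, 2)))
Function('E')(R, U) = Add(Mul(Rational(-1, 2), R), Mul(Rational(1, 5), U)) (Function('E')(R, U) = Add(Mul(U, Pow(5, -1)), Mul(R, Pow(-2, -1))) = Add(Mul(U, Rational(1, 5)), Mul(R, Rational(-1, 2))) = Add(Mul(Rational(1, 5), U), Mul(Rational(-1, 2), R)) = Add(Mul(Rational(-1, 2), R), Mul(Rational(1, 5), U)))
Mul(47, Function('E')(4, Function('b')(-1, -5))) = Mul(47, Add(Mul(Rational(-1, 2), 4), Mul(Rational(1, 5), Mul(2, Pow(-1, 2))))) = Mul(47, Add(-2, Mul(Rational(1, 5), Mul(2, 1)))) = Mul(47, Add(-2, Mul(Rational(1, 5), 2))) = Mul(47, Add(-2, Rational(2, 5))) = Mul(47, Rational(-8, 5)) = Rational(-376, 5)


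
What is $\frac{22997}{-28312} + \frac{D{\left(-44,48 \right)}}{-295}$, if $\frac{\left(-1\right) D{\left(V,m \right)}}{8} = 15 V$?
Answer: $- \frac{31254295}{1670408} \approx -18.711$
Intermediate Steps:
$D{\left(V,m \right)} = - 120 V$ ($D{\left(V,m \right)} = - 8 \cdot 15 V = - 120 V$)
$\frac{22997}{-28312} + \frac{D{\left(-44,48 \right)}}{-295} = \frac{22997}{-28312} + \frac{\left(-120\right) \left(-44\right)}{-295} = 22997 \left(- \frac{1}{28312}\right) + 5280 \left(- \frac{1}{295}\right) = - \frac{22997}{28312} - \frac{1056}{59} = - \frac{31254295}{1670408}$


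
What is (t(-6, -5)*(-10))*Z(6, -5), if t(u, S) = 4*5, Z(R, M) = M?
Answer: 1000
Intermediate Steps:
t(u, S) = 20
(t(-6, -5)*(-10))*Z(6, -5) = (20*(-10))*(-5) = -200*(-5) = 1000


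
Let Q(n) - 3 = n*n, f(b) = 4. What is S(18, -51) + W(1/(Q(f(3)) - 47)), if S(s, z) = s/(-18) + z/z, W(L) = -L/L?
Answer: -1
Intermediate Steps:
Q(n) = 3 + n² (Q(n) = 3 + n*n = 3 + n²)
W(L) = -1 (W(L) = -1*1 = -1)
S(s, z) = 1 - s/18 (S(s, z) = s*(-1/18) + 1 = -s/18 + 1 = 1 - s/18)
S(18, -51) + W(1/(Q(f(3)) - 47)) = (1 - 1/18*18) - 1 = (1 - 1) - 1 = 0 - 1 = -1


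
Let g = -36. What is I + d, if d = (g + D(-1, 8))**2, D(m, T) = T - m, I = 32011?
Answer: 32740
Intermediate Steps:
d = 729 (d = (-36 + (8 - 1*(-1)))**2 = (-36 + (8 + 1))**2 = (-36 + 9)**2 = (-27)**2 = 729)
I + d = 32011 + 729 = 32740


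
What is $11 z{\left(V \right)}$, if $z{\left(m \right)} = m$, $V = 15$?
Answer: $165$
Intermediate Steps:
$11 z{\left(V \right)} = 11 \cdot 15 = 165$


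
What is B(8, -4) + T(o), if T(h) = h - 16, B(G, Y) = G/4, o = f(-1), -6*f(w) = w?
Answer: -83/6 ≈ -13.833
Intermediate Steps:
f(w) = -w/6
o = ⅙ (o = -⅙*(-1) = ⅙ ≈ 0.16667)
B(G, Y) = G/4 (B(G, Y) = G*(¼) = G/4)
T(h) = -16 + h
B(8, -4) + T(o) = (¼)*8 + (-16 + ⅙) = 2 - 95/6 = -83/6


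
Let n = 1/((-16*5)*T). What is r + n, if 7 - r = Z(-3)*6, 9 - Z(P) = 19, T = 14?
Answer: 75039/1120 ≈ 66.999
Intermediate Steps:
Z(P) = -10 (Z(P) = 9 - 1*19 = 9 - 19 = -10)
n = -1/1120 (n = 1/(-16*5*14) = 1/(-80*14) = 1/(-1120) = -1/1120 ≈ -0.00089286)
r = 67 (r = 7 - (-10)*6 = 7 - 1*(-60) = 7 + 60 = 67)
r + n = 67 - 1/1120 = 75039/1120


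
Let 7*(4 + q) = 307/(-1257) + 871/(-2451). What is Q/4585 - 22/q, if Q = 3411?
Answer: 27510556037/4488852550 ≈ 6.1286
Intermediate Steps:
q = -9790300/2396261 (q = -4 + (307/(-1257) + 871/(-2451))/7 = -4 + (307*(-1/1257) + 871*(-1/2451))/7 = -4 + (-307/1257 - 871/2451)/7 = -4 + (⅐)*(-205256/342323) = -4 - 205256/2396261 = -9790300/2396261 ≈ -4.0857)
Q/4585 - 22/q = 3411/4585 - 22/(-9790300/2396261) = 3411*(1/4585) - 22*(-2396261/9790300) = 3411/4585 + 26358871/4895150 = 27510556037/4488852550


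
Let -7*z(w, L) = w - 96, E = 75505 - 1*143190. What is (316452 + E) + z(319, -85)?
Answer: 1741146/7 ≈ 2.4874e+5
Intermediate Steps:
E = -67685 (E = 75505 - 143190 = -67685)
z(w, L) = 96/7 - w/7 (z(w, L) = -(w - 96)/7 = -(-96 + w)/7 = 96/7 - w/7)
(316452 + E) + z(319, -85) = (316452 - 67685) + (96/7 - ⅐*319) = 248767 + (96/7 - 319/7) = 248767 - 223/7 = 1741146/7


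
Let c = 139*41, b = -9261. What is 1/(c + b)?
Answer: -1/3562 ≈ -0.00028074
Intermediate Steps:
c = 5699
1/(c + b) = 1/(5699 - 9261) = 1/(-3562) = -1/3562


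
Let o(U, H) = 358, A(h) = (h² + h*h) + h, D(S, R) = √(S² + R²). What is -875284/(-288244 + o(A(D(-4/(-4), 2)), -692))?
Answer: 437642/143943 ≈ 3.0404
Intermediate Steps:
D(S, R) = √(R² + S²)
A(h) = h + 2*h² (A(h) = (h² + h²) + h = 2*h² + h = h + 2*h²)
-875284/(-288244 + o(A(D(-4/(-4), 2)), -692)) = -875284/(-288244 + 358) = -875284/(-287886) = -875284*(-1/287886) = 437642/143943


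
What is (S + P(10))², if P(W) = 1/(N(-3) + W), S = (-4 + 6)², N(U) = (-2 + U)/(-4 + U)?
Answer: 94249/5625 ≈ 16.755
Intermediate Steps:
N(U) = (-2 + U)/(-4 + U)
S = 4 (S = 2² = 4)
P(W) = 1/(5/7 + W) (P(W) = 1/((-2 - 3)/(-4 - 3) + W) = 1/(-5/(-7) + W) = 1/(-⅐*(-5) + W) = 1/(5/7 + W))
(S + P(10))² = (4 + 7/(5 + 7*10))² = (4 + 7/(5 + 70))² = (4 + 7/75)² = (307/75)² = 94249/5625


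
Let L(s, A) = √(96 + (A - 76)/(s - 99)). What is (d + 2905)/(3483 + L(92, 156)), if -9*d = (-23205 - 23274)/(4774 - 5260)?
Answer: 1270219097/1528531758 - 8439994*√259/61905536199 ≈ 0.82881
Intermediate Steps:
d = -15493/1458 (d = -(-23205 - 23274)/(9*(4774 - 5260)) = -(-15493)/(3*(-486)) = -(-15493)*(-1)/(3*486) = -⅑*15493/162 = -15493/1458 ≈ -10.626)
L(s, A) = √(96 + (-76 + A)/(-99 + s))
(d + 2905)/(3483 + L(92, 156)) = (-15493/1458 + 2905)/(3483 + √((-9580 + 156 + 96*92)/(-99 + 92))) = 4219997/(1458*(3483 + √((-9580 + 156 + 8832)/(-7)))) = 4219997/(1458*(3483 + √(-⅐*(-592)))) = 4219997/(1458*(3483 + √(592/7))) = 4219997/(1458*(3483 + 4*√259/7))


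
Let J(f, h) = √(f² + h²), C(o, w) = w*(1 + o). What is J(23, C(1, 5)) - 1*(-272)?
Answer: 272 + √629 ≈ 297.08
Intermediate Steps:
J(23, C(1, 5)) - 1*(-272) = √(23² + (5*(1 + 1))²) - 1*(-272) = √(529 + (5*2)²) + 272 = √(529 + 10²) + 272 = √(529 + 100) + 272 = √629 + 272 = 272 + √629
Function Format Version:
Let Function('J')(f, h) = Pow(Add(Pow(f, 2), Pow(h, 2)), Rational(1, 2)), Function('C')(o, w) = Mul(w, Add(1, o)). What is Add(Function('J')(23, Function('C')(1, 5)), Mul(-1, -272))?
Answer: Add(272, Pow(629, Rational(1, 2))) ≈ 297.08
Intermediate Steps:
Add(Function('J')(23, Function('C')(1, 5)), Mul(-1, -272)) = Add(Pow(Add(Pow(23, 2), Pow(Mul(5, Add(1, 1)), 2)), Rational(1, 2)), Mul(-1, -272)) = Add(Pow(Add(529, Pow(Mul(5, 2), 2)), Rational(1, 2)), 272) = Add(Pow(Add(529, Pow(10, 2)), Rational(1, 2)), 272) = Add(Pow(Add(529, 100), Rational(1, 2)), 272) = Add(Pow(629, Rational(1, 2)), 272) = Add(272, Pow(629, Rational(1, 2)))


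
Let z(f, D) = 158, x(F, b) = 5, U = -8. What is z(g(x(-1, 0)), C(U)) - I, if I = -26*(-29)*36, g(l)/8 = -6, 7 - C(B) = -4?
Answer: -26986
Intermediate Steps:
C(B) = 11 (C(B) = 7 - 1*(-4) = 7 + 4 = 11)
g(l) = -48 (g(l) = 8*(-6) = -48)
I = 27144 (I = 754*36 = 27144)
z(g(x(-1, 0)), C(U)) - I = 158 - 1*27144 = 158 - 27144 = -26986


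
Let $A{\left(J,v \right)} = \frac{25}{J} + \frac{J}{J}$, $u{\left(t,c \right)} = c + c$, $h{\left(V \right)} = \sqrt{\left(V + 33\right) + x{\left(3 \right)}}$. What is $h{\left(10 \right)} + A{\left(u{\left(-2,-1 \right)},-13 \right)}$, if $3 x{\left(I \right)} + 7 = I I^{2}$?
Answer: $- \frac{23}{2} + \frac{\sqrt{447}}{3} \approx -4.4525$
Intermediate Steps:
$x{\left(I \right)} = - \frac{7}{3} + \frac{I^{3}}{3}$ ($x{\left(I \right)} = - \frac{7}{3} + \frac{I I^{2}}{3} = - \frac{7}{3} + \frac{I^{3}}{3}$)
$h{\left(V \right)} = \sqrt{\frac{119}{3} + V}$ ($h{\left(V \right)} = \sqrt{\left(V + 33\right) - \left(\frac{7}{3} - \frac{3^{3}}{3}\right)} = \sqrt{\left(33 + V\right) + \left(- \frac{7}{3} + \frac{1}{3} \cdot 27\right)} = \sqrt{\left(33 + V\right) + \left(- \frac{7}{3} + 9\right)} = \sqrt{\left(33 + V\right) + \frac{20}{3}} = \sqrt{\frac{119}{3} + V}$)
$u{\left(t,c \right)} = 2 c$
$A{\left(J,v \right)} = 1 + \frac{25}{J}$ ($A{\left(J,v \right)} = \frac{25}{J} + 1 = 1 + \frac{25}{J}$)
$h{\left(10 \right)} + A{\left(u{\left(-2,-1 \right)},-13 \right)} = \frac{\sqrt{357 + 9 \cdot 10}}{3} + \frac{25 + 2 \left(-1\right)}{2 \left(-1\right)} = \frac{\sqrt{357 + 90}}{3} + \frac{25 - 2}{-2} = \frac{\sqrt{447}}{3} - \frac{23}{2} = - \frac{23}{2} + \frac{\sqrt{447}}{3}$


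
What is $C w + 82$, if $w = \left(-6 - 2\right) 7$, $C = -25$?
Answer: $1482$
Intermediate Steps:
$w = -56$ ($w = \left(-8\right) 7 = -56$)
$C w + 82 = \left(-25\right) \left(-56\right) + 82 = 1400 + 82 = 1482$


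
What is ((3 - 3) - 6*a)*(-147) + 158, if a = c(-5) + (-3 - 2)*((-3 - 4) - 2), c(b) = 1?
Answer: 40730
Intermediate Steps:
a = 46 (a = 1 + (-3 - 2)*((-3 - 4) - 2) = 1 - 5*(-7 - 2) = 1 - 5*(-9) = 1 + 45 = 46)
((3 - 3) - 6*a)*(-147) + 158 = ((3 - 3) - 6*46)*(-147) + 158 = (0 - 276)*(-147) + 158 = -276*(-147) + 158 = 40572 + 158 = 40730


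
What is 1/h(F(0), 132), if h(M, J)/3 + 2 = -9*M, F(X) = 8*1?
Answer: -1/222 ≈ -0.0045045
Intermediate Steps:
F(X) = 8
h(M, J) = -6 - 27*M (h(M, J) = -6 + 3*(-9*M) = -6 - 27*M)
1/h(F(0), 132) = 1/(-6 - 27*8) = 1/(-6 - 216) = 1/(-222) = -1/222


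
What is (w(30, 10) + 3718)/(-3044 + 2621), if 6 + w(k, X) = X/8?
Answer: -4951/564 ≈ -8.7784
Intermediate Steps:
w(k, X) = -6 + X/8
(w(30, 10) + 3718)/(-3044 + 2621) = ((-6 + (⅛)*10) + 3718)/(-3044 + 2621) = ((-6 + 5/4) + 3718)/(-423) = (-19/4 + 3718)*(-1/423) = (14853/4)*(-1/423) = -4951/564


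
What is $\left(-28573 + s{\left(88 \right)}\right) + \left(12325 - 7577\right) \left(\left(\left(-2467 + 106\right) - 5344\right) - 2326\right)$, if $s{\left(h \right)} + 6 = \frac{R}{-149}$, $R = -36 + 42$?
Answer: $- \frac{7100709289}{149} \approx -4.7656 \cdot 10^{7}$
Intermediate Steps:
$R = 6$
$s{\left(h \right)} = - \frac{900}{149}$ ($s{\left(h \right)} = -6 + \frac{6}{-149} = -6 + 6 \left(- \frac{1}{149}\right) = -6 - \frac{6}{149} = - \frac{900}{149}$)
$\left(-28573 + s{\left(88 \right)}\right) + \left(12325 - 7577\right) \left(\left(\left(-2467 + 106\right) - 5344\right) - 2326\right) = \left(-28573 - \frac{900}{149}\right) + \left(12325 - 7577\right) \left(\left(\left(-2467 + 106\right) - 5344\right) - 2326\right) = - \frac{4258277}{149} + 4748 \left(\left(-2361 - 5344\right) - 2326\right) = - \frac{4258277}{149} + 4748 \left(-7705 - 2326\right) = - \frac{4258277}{149} + 4748 \left(-10031\right) = - \frac{4258277}{149} - 47627188 = - \frac{7100709289}{149}$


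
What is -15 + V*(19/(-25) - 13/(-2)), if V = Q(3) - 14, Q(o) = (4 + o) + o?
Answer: -949/25 ≈ -37.960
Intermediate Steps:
Q(o) = 4 + 2*o
V = -4 (V = (4 + 2*3) - 14 = (4 + 6) - 14 = 10 - 14 = -4)
-15 + V*(19/(-25) - 13/(-2)) = -15 - 4*(19/(-25) - 13/(-2)) = -15 - 4*(19*(-1/25) - 13*(-1/2)) = -15 - 4*(-19/25 + 13/2) = -15 - 4*287/50 = -15 - 574/25 = -949/25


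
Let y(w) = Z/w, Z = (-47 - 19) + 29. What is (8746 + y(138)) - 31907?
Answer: -3196255/138 ≈ -23161.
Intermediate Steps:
Z = -37 (Z = -66 + 29 = -37)
y(w) = -37/w
(8746 + y(138)) - 31907 = (8746 - 37/138) - 31907 = 1206911/138 - 31907 = -3196255/138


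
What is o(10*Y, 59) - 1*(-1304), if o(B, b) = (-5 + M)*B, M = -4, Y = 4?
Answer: 944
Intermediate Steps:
o(B, b) = -9*B (o(B, b) = (-5 - 4)*B = -9*B)
o(10*Y, 59) - 1*(-1304) = -90*4 - 1*(-1304) = -9*40 + 1304 = -360 + 1304 = 944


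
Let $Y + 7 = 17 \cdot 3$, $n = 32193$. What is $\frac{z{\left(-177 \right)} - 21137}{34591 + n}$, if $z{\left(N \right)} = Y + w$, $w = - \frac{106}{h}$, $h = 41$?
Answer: $- \frac{864919}{2738144} \approx -0.31588$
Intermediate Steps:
$w = - \frac{106}{41} \approx -2.5854$
$Y = 44$ ($Y = -7 + 17 \cdot 3 = -7 + 51 = 44$)
$z{\left(N \right)} = \frac{1698}{41}$ ($z{\left(N \right)} = 44 - \frac{106}{41} = \frac{1698}{41}$)
$\frac{z{\left(-177 \right)} - 21137}{34591 + n} = \frac{\frac{1698}{41} - 21137}{34591 + 32193} = - \frac{864919}{41 \cdot 66784} = \left(- \frac{864919}{41}\right) \frac{1}{66784} = - \frac{864919}{2738144}$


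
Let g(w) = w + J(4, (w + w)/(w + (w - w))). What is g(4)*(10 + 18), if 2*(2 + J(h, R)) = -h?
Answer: 0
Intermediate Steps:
J(h, R) = -2 - h/2 (J(h, R) = -2 + (-h)/2 = -2 - h/2)
g(w) = -4 + w (g(w) = w + (-2 - ½*4) = w + (-2 - 2) = w - 4 = -4 + w)
g(4)*(10 + 18) = (-4 + 4)*(10 + 18) = 0*28 = 0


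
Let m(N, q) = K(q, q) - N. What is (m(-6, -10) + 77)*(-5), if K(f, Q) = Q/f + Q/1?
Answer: -370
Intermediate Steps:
K(f, Q) = Q + Q/f (K(f, Q) = Q/f + Q*1 = Q/f + Q = Q + Q/f)
m(N, q) = 1 + q - N (m(N, q) = (q + q/q) - N = (q + 1) - N = (1 + q) - N = 1 + q - N)
(m(-6, -10) + 77)*(-5) = ((1 - 10 - 1*(-6)) + 77)*(-5) = ((1 - 10 + 6) + 77)*(-5) = (-3 + 77)*(-5) = 74*(-5) = -370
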